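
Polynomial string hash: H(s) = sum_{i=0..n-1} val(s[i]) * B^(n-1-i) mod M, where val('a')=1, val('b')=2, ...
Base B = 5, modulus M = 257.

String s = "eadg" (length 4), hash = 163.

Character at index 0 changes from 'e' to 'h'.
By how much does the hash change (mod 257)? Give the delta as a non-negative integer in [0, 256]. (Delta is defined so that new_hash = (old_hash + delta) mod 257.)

Answer: 118

Derivation:
Delta formula: (val(new) - val(old)) * B^(n-1-k) mod M
  val('h') - val('e') = 8 - 5 = 3
  B^(n-1-k) = 5^3 mod 257 = 125
  Delta = 3 * 125 mod 257 = 118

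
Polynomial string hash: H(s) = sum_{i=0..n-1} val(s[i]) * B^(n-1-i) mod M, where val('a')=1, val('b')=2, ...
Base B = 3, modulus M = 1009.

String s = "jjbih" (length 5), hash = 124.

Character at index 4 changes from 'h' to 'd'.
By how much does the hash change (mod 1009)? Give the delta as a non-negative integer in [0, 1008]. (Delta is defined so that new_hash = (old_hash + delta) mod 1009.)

Delta formula: (val(new) - val(old)) * B^(n-1-k) mod M
  val('d') - val('h') = 4 - 8 = -4
  B^(n-1-k) = 3^0 mod 1009 = 1
  Delta = -4 * 1 mod 1009 = 1005

Answer: 1005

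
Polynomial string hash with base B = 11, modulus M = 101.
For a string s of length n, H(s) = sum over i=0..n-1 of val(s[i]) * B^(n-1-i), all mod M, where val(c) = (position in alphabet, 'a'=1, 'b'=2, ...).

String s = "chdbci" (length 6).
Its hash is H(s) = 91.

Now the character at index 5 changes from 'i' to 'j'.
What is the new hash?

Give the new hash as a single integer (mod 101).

Answer: 92

Derivation:
val('i') = 9, val('j') = 10
Position k = 5, exponent = n-1-k = 0
B^0 mod M = 11^0 mod 101 = 1
Delta = (10 - 9) * 1 mod 101 = 1
New hash = (91 + 1) mod 101 = 92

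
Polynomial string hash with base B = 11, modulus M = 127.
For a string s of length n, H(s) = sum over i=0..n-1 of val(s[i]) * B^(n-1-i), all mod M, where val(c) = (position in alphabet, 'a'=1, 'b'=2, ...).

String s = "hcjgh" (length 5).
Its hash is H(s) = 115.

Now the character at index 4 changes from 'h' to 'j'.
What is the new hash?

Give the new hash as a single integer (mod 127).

Answer: 117

Derivation:
val('h') = 8, val('j') = 10
Position k = 4, exponent = n-1-k = 0
B^0 mod M = 11^0 mod 127 = 1
Delta = (10 - 8) * 1 mod 127 = 2
New hash = (115 + 2) mod 127 = 117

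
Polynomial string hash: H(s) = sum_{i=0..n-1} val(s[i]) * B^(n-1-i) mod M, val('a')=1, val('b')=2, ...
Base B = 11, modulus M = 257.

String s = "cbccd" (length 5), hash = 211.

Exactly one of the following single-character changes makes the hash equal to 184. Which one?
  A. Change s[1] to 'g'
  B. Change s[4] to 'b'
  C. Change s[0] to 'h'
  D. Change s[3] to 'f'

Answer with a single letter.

Option A: s[1]='b'->'g', delta=(7-2)*11^3 mod 257 = 230, hash=211+230 mod 257 = 184 <-- target
Option B: s[4]='d'->'b', delta=(2-4)*11^0 mod 257 = 255, hash=211+255 mod 257 = 209
Option C: s[0]='c'->'h', delta=(8-3)*11^4 mod 257 = 217, hash=211+217 mod 257 = 171
Option D: s[3]='c'->'f', delta=(6-3)*11^1 mod 257 = 33, hash=211+33 mod 257 = 244

Answer: A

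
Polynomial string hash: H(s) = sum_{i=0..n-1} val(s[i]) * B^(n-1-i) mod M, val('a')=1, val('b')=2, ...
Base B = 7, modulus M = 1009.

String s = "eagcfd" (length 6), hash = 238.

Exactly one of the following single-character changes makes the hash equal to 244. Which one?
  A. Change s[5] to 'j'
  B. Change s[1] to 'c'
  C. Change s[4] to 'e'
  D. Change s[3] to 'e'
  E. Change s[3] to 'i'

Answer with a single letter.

Answer: A

Derivation:
Option A: s[5]='d'->'j', delta=(10-4)*7^0 mod 1009 = 6, hash=238+6 mod 1009 = 244 <-- target
Option B: s[1]='a'->'c', delta=(3-1)*7^4 mod 1009 = 766, hash=238+766 mod 1009 = 1004
Option C: s[4]='f'->'e', delta=(5-6)*7^1 mod 1009 = 1002, hash=238+1002 mod 1009 = 231
Option D: s[3]='c'->'e', delta=(5-3)*7^2 mod 1009 = 98, hash=238+98 mod 1009 = 336
Option E: s[3]='c'->'i', delta=(9-3)*7^2 mod 1009 = 294, hash=238+294 mod 1009 = 532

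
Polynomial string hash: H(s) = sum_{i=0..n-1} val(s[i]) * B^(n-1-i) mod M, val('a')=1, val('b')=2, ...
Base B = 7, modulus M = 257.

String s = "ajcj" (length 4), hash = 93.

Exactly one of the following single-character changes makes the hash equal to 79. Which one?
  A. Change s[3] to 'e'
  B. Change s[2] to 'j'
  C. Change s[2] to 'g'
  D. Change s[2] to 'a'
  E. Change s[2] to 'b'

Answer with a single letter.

Option A: s[3]='j'->'e', delta=(5-10)*7^0 mod 257 = 252, hash=93+252 mod 257 = 88
Option B: s[2]='c'->'j', delta=(10-3)*7^1 mod 257 = 49, hash=93+49 mod 257 = 142
Option C: s[2]='c'->'g', delta=(7-3)*7^1 mod 257 = 28, hash=93+28 mod 257 = 121
Option D: s[2]='c'->'a', delta=(1-3)*7^1 mod 257 = 243, hash=93+243 mod 257 = 79 <-- target
Option E: s[2]='c'->'b', delta=(2-3)*7^1 mod 257 = 250, hash=93+250 mod 257 = 86

Answer: D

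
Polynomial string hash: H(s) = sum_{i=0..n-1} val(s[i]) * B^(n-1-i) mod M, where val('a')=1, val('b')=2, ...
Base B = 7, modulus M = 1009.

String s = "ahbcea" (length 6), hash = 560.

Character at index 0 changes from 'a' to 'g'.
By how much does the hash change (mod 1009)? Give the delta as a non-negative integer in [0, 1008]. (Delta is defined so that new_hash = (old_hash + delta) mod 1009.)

Answer: 951

Derivation:
Delta formula: (val(new) - val(old)) * B^(n-1-k) mod M
  val('g') - val('a') = 7 - 1 = 6
  B^(n-1-k) = 7^5 mod 1009 = 663
  Delta = 6 * 663 mod 1009 = 951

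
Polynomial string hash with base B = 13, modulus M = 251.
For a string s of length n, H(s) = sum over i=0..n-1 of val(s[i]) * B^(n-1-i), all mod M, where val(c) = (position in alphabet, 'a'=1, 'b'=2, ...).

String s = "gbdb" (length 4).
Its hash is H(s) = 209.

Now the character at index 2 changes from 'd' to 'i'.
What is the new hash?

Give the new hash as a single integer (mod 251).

val('d') = 4, val('i') = 9
Position k = 2, exponent = n-1-k = 1
B^1 mod M = 13^1 mod 251 = 13
Delta = (9 - 4) * 13 mod 251 = 65
New hash = (209 + 65) mod 251 = 23

Answer: 23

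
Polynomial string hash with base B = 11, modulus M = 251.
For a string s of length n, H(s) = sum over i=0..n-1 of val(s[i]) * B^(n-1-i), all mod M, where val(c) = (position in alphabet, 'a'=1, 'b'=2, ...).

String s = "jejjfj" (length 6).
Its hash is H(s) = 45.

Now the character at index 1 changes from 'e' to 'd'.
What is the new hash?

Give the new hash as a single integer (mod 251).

Answer: 213

Derivation:
val('e') = 5, val('d') = 4
Position k = 1, exponent = n-1-k = 4
B^4 mod M = 11^4 mod 251 = 83
Delta = (4 - 5) * 83 mod 251 = 168
New hash = (45 + 168) mod 251 = 213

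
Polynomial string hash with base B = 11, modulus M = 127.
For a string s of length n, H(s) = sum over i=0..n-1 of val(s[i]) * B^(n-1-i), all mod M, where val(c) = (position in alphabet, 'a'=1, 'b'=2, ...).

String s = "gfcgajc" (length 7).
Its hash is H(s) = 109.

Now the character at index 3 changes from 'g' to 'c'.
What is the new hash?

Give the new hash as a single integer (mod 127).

Answer: 119

Derivation:
val('g') = 7, val('c') = 3
Position k = 3, exponent = n-1-k = 3
B^3 mod M = 11^3 mod 127 = 61
Delta = (3 - 7) * 61 mod 127 = 10
New hash = (109 + 10) mod 127 = 119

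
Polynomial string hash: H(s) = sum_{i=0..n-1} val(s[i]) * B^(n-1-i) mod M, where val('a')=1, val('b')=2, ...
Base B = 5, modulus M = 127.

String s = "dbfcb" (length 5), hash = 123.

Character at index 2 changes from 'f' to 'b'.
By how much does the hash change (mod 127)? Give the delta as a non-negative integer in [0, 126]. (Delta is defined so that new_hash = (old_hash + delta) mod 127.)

Delta formula: (val(new) - val(old)) * B^(n-1-k) mod M
  val('b') - val('f') = 2 - 6 = -4
  B^(n-1-k) = 5^2 mod 127 = 25
  Delta = -4 * 25 mod 127 = 27

Answer: 27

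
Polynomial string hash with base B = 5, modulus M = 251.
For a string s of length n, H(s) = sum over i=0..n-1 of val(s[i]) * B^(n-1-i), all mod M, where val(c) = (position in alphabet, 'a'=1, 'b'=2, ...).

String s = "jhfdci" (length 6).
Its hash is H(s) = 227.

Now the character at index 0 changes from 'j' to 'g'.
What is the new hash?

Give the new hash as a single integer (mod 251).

Answer: 139

Derivation:
val('j') = 10, val('g') = 7
Position k = 0, exponent = n-1-k = 5
B^5 mod M = 5^5 mod 251 = 113
Delta = (7 - 10) * 113 mod 251 = 163
New hash = (227 + 163) mod 251 = 139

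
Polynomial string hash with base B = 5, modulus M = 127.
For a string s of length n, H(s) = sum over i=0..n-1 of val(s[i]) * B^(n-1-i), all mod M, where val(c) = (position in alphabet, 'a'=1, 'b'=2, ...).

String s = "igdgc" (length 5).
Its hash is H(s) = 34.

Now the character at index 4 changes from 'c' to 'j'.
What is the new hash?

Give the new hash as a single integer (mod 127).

Answer: 41

Derivation:
val('c') = 3, val('j') = 10
Position k = 4, exponent = n-1-k = 0
B^0 mod M = 5^0 mod 127 = 1
Delta = (10 - 3) * 1 mod 127 = 7
New hash = (34 + 7) mod 127 = 41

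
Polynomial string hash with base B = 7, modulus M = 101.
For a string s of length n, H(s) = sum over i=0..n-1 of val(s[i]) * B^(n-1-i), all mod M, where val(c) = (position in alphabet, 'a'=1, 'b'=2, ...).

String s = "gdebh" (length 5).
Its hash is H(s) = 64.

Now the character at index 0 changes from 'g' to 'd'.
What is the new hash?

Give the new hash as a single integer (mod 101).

Answer: 32

Derivation:
val('g') = 7, val('d') = 4
Position k = 0, exponent = n-1-k = 4
B^4 mod M = 7^4 mod 101 = 78
Delta = (4 - 7) * 78 mod 101 = 69
New hash = (64 + 69) mod 101 = 32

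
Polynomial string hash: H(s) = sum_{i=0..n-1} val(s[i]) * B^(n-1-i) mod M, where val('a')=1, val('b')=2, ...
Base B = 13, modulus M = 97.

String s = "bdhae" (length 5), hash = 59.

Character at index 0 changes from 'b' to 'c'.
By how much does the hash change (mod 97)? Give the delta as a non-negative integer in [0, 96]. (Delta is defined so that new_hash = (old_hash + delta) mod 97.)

Answer: 43

Derivation:
Delta formula: (val(new) - val(old)) * B^(n-1-k) mod M
  val('c') - val('b') = 3 - 2 = 1
  B^(n-1-k) = 13^4 mod 97 = 43
  Delta = 1 * 43 mod 97 = 43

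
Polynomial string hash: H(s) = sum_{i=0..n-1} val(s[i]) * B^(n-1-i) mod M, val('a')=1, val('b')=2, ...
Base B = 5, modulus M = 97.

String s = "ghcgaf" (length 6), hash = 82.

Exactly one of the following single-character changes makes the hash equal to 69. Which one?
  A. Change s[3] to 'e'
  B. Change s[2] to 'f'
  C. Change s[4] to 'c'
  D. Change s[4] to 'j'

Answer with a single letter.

Answer: B

Derivation:
Option A: s[3]='g'->'e', delta=(5-7)*5^2 mod 97 = 47, hash=82+47 mod 97 = 32
Option B: s[2]='c'->'f', delta=(6-3)*5^3 mod 97 = 84, hash=82+84 mod 97 = 69 <-- target
Option C: s[4]='a'->'c', delta=(3-1)*5^1 mod 97 = 10, hash=82+10 mod 97 = 92
Option D: s[4]='a'->'j', delta=(10-1)*5^1 mod 97 = 45, hash=82+45 mod 97 = 30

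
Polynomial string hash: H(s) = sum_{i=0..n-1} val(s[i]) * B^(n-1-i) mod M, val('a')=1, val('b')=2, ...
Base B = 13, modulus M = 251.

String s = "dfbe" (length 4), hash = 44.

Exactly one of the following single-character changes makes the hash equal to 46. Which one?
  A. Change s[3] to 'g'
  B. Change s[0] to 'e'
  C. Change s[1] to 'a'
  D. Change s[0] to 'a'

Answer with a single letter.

Option A: s[3]='e'->'g', delta=(7-5)*13^0 mod 251 = 2, hash=44+2 mod 251 = 46 <-- target
Option B: s[0]='d'->'e', delta=(5-4)*13^3 mod 251 = 189, hash=44+189 mod 251 = 233
Option C: s[1]='f'->'a', delta=(1-6)*13^2 mod 251 = 159, hash=44+159 mod 251 = 203
Option D: s[0]='d'->'a', delta=(1-4)*13^3 mod 251 = 186, hash=44+186 mod 251 = 230

Answer: A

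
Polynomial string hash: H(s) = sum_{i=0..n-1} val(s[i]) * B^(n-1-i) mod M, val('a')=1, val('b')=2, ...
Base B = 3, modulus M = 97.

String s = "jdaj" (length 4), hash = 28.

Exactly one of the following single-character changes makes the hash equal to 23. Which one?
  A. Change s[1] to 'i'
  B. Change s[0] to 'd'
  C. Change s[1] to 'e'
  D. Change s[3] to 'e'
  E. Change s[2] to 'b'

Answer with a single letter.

Answer: D

Derivation:
Option A: s[1]='d'->'i', delta=(9-4)*3^2 mod 97 = 45, hash=28+45 mod 97 = 73
Option B: s[0]='j'->'d', delta=(4-10)*3^3 mod 97 = 32, hash=28+32 mod 97 = 60
Option C: s[1]='d'->'e', delta=(5-4)*3^2 mod 97 = 9, hash=28+9 mod 97 = 37
Option D: s[3]='j'->'e', delta=(5-10)*3^0 mod 97 = 92, hash=28+92 mod 97 = 23 <-- target
Option E: s[2]='a'->'b', delta=(2-1)*3^1 mod 97 = 3, hash=28+3 mod 97 = 31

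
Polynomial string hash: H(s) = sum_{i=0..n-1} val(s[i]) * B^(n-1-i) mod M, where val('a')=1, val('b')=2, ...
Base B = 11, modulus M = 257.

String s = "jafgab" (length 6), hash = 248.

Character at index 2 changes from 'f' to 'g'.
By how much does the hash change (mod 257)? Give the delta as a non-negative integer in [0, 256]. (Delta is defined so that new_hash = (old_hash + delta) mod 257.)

Answer: 46

Derivation:
Delta formula: (val(new) - val(old)) * B^(n-1-k) mod M
  val('g') - val('f') = 7 - 6 = 1
  B^(n-1-k) = 11^3 mod 257 = 46
  Delta = 1 * 46 mod 257 = 46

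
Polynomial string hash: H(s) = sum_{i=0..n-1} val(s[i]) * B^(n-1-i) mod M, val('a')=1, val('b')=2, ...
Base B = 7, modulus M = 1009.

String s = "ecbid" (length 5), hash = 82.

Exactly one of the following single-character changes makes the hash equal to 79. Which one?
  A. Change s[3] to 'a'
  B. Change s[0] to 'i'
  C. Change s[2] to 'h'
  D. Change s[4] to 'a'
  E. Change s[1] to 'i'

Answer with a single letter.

Option A: s[3]='i'->'a', delta=(1-9)*7^1 mod 1009 = 953, hash=82+953 mod 1009 = 26
Option B: s[0]='e'->'i', delta=(9-5)*7^4 mod 1009 = 523, hash=82+523 mod 1009 = 605
Option C: s[2]='b'->'h', delta=(8-2)*7^2 mod 1009 = 294, hash=82+294 mod 1009 = 376
Option D: s[4]='d'->'a', delta=(1-4)*7^0 mod 1009 = 1006, hash=82+1006 mod 1009 = 79 <-- target
Option E: s[1]='c'->'i', delta=(9-3)*7^3 mod 1009 = 40, hash=82+40 mod 1009 = 122

Answer: D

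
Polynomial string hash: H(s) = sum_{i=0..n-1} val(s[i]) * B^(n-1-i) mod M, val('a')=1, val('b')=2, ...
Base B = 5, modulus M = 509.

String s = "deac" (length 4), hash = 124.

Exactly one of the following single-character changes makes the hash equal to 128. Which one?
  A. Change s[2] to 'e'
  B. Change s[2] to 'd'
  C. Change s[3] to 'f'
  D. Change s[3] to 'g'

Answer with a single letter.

Option A: s[2]='a'->'e', delta=(5-1)*5^1 mod 509 = 20, hash=124+20 mod 509 = 144
Option B: s[2]='a'->'d', delta=(4-1)*5^1 mod 509 = 15, hash=124+15 mod 509 = 139
Option C: s[3]='c'->'f', delta=(6-3)*5^0 mod 509 = 3, hash=124+3 mod 509 = 127
Option D: s[3]='c'->'g', delta=(7-3)*5^0 mod 509 = 4, hash=124+4 mod 509 = 128 <-- target

Answer: D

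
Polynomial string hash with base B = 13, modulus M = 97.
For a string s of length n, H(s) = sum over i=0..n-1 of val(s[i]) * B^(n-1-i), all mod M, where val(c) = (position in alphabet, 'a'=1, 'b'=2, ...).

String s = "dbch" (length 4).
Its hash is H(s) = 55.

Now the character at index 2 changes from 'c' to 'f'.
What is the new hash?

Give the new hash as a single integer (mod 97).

val('c') = 3, val('f') = 6
Position k = 2, exponent = n-1-k = 1
B^1 mod M = 13^1 mod 97 = 13
Delta = (6 - 3) * 13 mod 97 = 39
New hash = (55 + 39) mod 97 = 94

Answer: 94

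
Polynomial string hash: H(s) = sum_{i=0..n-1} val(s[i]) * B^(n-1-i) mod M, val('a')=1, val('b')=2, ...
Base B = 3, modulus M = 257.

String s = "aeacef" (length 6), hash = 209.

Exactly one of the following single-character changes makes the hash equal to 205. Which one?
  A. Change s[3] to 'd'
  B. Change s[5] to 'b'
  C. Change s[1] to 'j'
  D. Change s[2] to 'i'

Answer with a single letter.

Option A: s[3]='c'->'d', delta=(4-3)*3^2 mod 257 = 9, hash=209+9 mod 257 = 218
Option B: s[5]='f'->'b', delta=(2-6)*3^0 mod 257 = 253, hash=209+253 mod 257 = 205 <-- target
Option C: s[1]='e'->'j', delta=(10-5)*3^4 mod 257 = 148, hash=209+148 mod 257 = 100
Option D: s[2]='a'->'i', delta=(9-1)*3^3 mod 257 = 216, hash=209+216 mod 257 = 168

Answer: B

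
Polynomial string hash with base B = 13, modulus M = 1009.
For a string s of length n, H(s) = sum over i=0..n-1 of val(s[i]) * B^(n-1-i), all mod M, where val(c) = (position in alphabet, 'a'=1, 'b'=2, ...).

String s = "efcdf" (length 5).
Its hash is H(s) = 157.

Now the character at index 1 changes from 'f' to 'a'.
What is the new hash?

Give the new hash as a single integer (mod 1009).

val('f') = 6, val('a') = 1
Position k = 1, exponent = n-1-k = 3
B^3 mod M = 13^3 mod 1009 = 179
Delta = (1 - 6) * 179 mod 1009 = 114
New hash = (157 + 114) mod 1009 = 271

Answer: 271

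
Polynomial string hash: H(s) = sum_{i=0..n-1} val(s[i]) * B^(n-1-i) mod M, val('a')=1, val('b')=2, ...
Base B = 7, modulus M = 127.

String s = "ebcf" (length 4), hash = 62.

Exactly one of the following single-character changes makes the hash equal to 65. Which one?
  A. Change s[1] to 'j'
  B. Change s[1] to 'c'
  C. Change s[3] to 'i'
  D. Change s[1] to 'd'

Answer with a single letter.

Answer: C

Derivation:
Option A: s[1]='b'->'j', delta=(10-2)*7^2 mod 127 = 11, hash=62+11 mod 127 = 73
Option B: s[1]='b'->'c', delta=(3-2)*7^2 mod 127 = 49, hash=62+49 mod 127 = 111
Option C: s[3]='f'->'i', delta=(9-6)*7^0 mod 127 = 3, hash=62+3 mod 127 = 65 <-- target
Option D: s[1]='b'->'d', delta=(4-2)*7^2 mod 127 = 98, hash=62+98 mod 127 = 33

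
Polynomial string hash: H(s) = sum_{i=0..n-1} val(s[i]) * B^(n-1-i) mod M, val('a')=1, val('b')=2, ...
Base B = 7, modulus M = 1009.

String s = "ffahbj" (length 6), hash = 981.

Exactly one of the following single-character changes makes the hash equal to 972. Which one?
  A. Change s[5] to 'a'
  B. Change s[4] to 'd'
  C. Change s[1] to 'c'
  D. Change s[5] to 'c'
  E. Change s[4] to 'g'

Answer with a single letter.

Option A: s[5]='j'->'a', delta=(1-10)*7^0 mod 1009 = 1000, hash=981+1000 mod 1009 = 972 <-- target
Option B: s[4]='b'->'d', delta=(4-2)*7^1 mod 1009 = 14, hash=981+14 mod 1009 = 995
Option C: s[1]='f'->'c', delta=(3-6)*7^4 mod 1009 = 869, hash=981+869 mod 1009 = 841
Option D: s[5]='j'->'c', delta=(3-10)*7^0 mod 1009 = 1002, hash=981+1002 mod 1009 = 974
Option E: s[4]='b'->'g', delta=(7-2)*7^1 mod 1009 = 35, hash=981+35 mod 1009 = 7

Answer: A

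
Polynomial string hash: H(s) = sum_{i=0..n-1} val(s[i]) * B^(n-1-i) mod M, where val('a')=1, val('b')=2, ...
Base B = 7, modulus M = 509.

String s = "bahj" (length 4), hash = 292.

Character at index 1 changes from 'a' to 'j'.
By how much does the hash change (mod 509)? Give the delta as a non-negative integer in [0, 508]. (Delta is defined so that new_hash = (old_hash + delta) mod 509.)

Delta formula: (val(new) - val(old)) * B^(n-1-k) mod M
  val('j') - val('a') = 10 - 1 = 9
  B^(n-1-k) = 7^2 mod 509 = 49
  Delta = 9 * 49 mod 509 = 441

Answer: 441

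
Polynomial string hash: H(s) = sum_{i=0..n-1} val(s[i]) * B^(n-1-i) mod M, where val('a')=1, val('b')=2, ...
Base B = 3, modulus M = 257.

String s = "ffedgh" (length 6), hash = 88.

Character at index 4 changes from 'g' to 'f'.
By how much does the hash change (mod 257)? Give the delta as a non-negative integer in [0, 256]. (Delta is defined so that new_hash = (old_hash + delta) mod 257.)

Delta formula: (val(new) - val(old)) * B^(n-1-k) mod M
  val('f') - val('g') = 6 - 7 = -1
  B^(n-1-k) = 3^1 mod 257 = 3
  Delta = -1 * 3 mod 257 = 254

Answer: 254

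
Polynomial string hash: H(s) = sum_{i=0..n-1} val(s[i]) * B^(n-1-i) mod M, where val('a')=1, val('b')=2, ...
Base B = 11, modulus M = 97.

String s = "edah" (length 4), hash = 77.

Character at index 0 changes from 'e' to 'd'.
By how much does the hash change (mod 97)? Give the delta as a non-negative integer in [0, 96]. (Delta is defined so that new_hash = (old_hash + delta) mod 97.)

Answer: 27

Derivation:
Delta formula: (val(new) - val(old)) * B^(n-1-k) mod M
  val('d') - val('e') = 4 - 5 = -1
  B^(n-1-k) = 11^3 mod 97 = 70
  Delta = -1 * 70 mod 97 = 27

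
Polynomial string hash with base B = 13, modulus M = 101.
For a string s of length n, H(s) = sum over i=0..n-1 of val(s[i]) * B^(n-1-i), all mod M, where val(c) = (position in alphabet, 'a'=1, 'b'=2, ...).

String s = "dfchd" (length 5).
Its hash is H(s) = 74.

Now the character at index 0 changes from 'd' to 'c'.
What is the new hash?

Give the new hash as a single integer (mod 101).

val('d') = 4, val('c') = 3
Position k = 0, exponent = n-1-k = 4
B^4 mod M = 13^4 mod 101 = 79
Delta = (3 - 4) * 79 mod 101 = 22
New hash = (74 + 22) mod 101 = 96

Answer: 96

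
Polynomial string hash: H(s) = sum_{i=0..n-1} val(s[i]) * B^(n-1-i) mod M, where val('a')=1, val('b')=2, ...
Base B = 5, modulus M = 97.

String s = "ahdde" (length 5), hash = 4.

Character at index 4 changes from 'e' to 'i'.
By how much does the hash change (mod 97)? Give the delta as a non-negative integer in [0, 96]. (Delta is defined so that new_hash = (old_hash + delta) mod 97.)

Delta formula: (val(new) - val(old)) * B^(n-1-k) mod M
  val('i') - val('e') = 9 - 5 = 4
  B^(n-1-k) = 5^0 mod 97 = 1
  Delta = 4 * 1 mod 97 = 4

Answer: 4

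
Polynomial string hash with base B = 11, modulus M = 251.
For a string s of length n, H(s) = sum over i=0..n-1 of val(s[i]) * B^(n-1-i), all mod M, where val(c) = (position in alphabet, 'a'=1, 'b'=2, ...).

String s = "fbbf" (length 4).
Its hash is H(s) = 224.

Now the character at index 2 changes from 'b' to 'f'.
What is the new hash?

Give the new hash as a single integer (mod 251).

val('b') = 2, val('f') = 6
Position k = 2, exponent = n-1-k = 1
B^1 mod M = 11^1 mod 251 = 11
Delta = (6 - 2) * 11 mod 251 = 44
New hash = (224 + 44) mod 251 = 17

Answer: 17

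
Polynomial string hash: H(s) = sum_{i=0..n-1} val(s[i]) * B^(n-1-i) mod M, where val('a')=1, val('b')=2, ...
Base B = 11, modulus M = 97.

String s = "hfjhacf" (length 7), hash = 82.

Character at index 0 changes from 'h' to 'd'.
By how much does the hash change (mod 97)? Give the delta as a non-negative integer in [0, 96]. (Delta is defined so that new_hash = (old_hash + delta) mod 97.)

Delta formula: (val(new) - val(old)) * B^(n-1-k) mod M
  val('d') - val('h') = 4 - 8 = -4
  B^(n-1-k) = 11^6 mod 97 = 50
  Delta = -4 * 50 mod 97 = 91

Answer: 91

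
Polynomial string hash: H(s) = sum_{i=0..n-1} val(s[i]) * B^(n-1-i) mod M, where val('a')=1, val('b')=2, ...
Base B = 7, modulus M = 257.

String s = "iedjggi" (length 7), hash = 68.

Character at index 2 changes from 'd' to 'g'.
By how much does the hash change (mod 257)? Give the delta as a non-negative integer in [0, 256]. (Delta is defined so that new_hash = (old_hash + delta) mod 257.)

Delta formula: (val(new) - val(old)) * B^(n-1-k) mod M
  val('g') - val('d') = 7 - 4 = 3
  B^(n-1-k) = 7^4 mod 257 = 88
  Delta = 3 * 88 mod 257 = 7

Answer: 7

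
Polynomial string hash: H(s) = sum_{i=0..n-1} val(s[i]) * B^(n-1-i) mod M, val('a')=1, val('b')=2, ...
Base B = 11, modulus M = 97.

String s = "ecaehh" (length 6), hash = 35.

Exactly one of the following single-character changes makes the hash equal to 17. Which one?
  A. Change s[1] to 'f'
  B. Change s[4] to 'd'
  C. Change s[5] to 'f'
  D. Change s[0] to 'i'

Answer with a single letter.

Answer: A

Derivation:
Option A: s[1]='c'->'f', delta=(6-3)*11^4 mod 97 = 79, hash=35+79 mod 97 = 17 <-- target
Option B: s[4]='h'->'d', delta=(4-8)*11^1 mod 97 = 53, hash=35+53 mod 97 = 88
Option C: s[5]='h'->'f', delta=(6-8)*11^0 mod 97 = 95, hash=35+95 mod 97 = 33
Option D: s[0]='e'->'i', delta=(9-5)*11^5 mod 97 = 27, hash=35+27 mod 97 = 62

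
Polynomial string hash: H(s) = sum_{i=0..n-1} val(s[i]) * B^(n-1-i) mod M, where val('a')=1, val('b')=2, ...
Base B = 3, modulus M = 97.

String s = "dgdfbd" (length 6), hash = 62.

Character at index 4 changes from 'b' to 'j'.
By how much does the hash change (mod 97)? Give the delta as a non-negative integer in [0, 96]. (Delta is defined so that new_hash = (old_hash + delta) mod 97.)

Answer: 24

Derivation:
Delta formula: (val(new) - val(old)) * B^(n-1-k) mod M
  val('j') - val('b') = 10 - 2 = 8
  B^(n-1-k) = 3^1 mod 97 = 3
  Delta = 8 * 3 mod 97 = 24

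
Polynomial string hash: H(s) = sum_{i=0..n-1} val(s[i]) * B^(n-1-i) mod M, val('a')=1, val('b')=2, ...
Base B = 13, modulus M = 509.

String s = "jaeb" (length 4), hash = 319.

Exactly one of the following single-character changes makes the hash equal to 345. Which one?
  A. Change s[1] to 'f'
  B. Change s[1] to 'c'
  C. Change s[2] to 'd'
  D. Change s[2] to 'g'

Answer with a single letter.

Option A: s[1]='a'->'f', delta=(6-1)*13^2 mod 509 = 336, hash=319+336 mod 509 = 146
Option B: s[1]='a'->'c', delta=(3-1)*13^2 mod 509 = 338, hash=319+338 mod 509 = 148
Option C: s[2]='e'->'d', delta=(4-5)*13^1 mod 509 = 496, hash=319+496 mod 509 = 306
Option D: s[2]='e'->'g', delta=(7-5)*13^1 mod 509 = 26, hash=319+26 mod 509 = 345 <-- target

Answer: D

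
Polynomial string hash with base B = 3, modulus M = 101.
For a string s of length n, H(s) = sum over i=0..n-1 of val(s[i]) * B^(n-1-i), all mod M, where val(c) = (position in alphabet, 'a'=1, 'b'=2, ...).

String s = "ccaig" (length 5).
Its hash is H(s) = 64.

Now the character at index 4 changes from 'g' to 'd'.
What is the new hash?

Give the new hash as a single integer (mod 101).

val('g') = 7, val('d') = 4
Position k = 4, exponent = n-1-k = 0
B^0 mod M = 3^0 mod 101 = 1
Delta = (4 - 7) * 1 mod 101 = 98
New hash = (64 + 98) mod 101 = 61

Answer: 61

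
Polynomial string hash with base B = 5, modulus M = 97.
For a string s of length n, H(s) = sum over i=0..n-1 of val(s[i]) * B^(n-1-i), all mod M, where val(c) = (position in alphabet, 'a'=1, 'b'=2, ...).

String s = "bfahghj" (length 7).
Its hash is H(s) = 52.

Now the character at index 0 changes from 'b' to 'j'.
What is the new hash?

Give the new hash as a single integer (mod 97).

val('b') = 2, val('j') = 10
Position k = 0, exponent = n-1-k = 6
B^6 mod M = 5^6 mod 97 = 8
Delta = (10 - 2) * 8 mod 97 = 64
New hash = (52 + 64) mod 97 = 19

Answer: 19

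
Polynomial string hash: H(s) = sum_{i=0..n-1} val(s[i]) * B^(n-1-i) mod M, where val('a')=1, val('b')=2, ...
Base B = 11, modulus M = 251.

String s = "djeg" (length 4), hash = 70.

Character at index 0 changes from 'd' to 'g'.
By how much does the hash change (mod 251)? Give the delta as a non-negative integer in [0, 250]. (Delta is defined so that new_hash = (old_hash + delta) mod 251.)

Answer: 228

Derivation:
Delta formula: (val(new) - val(old)) * B^(n-1-k) mod M
  val('g') - val('d') = 7 - 4 = 3
  B^(n-1-k) = 11^3 mod 251 = 76
  Delta = 3 * 76 mod 251 = 228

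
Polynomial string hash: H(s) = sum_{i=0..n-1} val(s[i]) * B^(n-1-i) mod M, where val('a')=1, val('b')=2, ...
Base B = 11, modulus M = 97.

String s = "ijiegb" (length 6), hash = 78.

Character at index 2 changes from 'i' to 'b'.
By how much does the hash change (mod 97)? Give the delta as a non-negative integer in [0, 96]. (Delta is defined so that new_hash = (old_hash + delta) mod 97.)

Delta formula: (val(new) - val(old)) * B^(n-1-k) mod M
  val('b') - val('i') = 2 - 9 = -7
  B^(n-1-k) = 11^3 mod 97 = 70
  Delta = -7 * 70 mod 97 = 92

Answer: 92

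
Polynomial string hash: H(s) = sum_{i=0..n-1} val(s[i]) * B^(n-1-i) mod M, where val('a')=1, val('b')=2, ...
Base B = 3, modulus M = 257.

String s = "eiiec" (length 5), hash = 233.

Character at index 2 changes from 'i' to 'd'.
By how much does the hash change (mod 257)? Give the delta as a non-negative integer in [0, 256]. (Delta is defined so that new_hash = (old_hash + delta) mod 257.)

Answer: 212

Derivation:
Delta formula: (val(new) - val(old)) * B^(n-1-k) mod M
  val('d') - val('i') = 4 - 9 = -5
  B^(n-1-k) = 3^2 mod 257 = 9
  Delta = -5 * 9 mod 257 = 212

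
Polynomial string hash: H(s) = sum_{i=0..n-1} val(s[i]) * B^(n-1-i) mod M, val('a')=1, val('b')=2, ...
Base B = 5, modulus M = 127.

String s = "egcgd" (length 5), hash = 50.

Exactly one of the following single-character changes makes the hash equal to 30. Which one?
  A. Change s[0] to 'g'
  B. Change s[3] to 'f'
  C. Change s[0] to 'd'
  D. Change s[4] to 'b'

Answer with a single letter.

Option A: s[0]='e'->'g', delta=(7-5)*5^4 mod 127 = 107, hash=50+107 mod 127 = 30 <-- target
Option B: s[3]='g'->'f', delta=(6-7)*5^1 mod 127 = 122, hash=50+122 mod 127 = 45
Option C: s[0]='e'->'d', delta=(4-5)*5^4 mod 127 = 10, hash=50+10 mod 127 = 60
Option D: s[4]='d'->'b', delta=(2-4)*5^0 mod 127 = 125, hash=50+125 mod 127 = 48

Answer: A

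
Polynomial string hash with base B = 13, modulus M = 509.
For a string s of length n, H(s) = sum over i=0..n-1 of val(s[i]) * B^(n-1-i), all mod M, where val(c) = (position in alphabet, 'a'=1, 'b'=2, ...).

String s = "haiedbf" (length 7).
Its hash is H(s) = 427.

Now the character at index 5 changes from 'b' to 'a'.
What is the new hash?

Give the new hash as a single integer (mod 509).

val('b') = 2, val('a') = 1
Position k = 5, exponent = n-1-k = 1
B^1 mod M = 13^1 mod 509 = 13
Delta = (1 - 2) * 13 mod 509 = 496
New hash = (427 + 496) mod 509 = 414

Answer: 414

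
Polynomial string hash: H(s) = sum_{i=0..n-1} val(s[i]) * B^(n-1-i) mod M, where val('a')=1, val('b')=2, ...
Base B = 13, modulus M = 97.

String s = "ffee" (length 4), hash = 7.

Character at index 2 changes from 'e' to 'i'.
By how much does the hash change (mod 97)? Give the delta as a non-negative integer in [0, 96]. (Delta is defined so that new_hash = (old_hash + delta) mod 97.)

Delta formula: (val(new) - val(old)) * B^(n-1-k) mod M
  val('i') - val('e') = 9 - 5 = 4
  B^(n-1-k) = 13^1 mod 97 = 13
  Delta = 4 * 13 mod 97 = 52

Answer: 52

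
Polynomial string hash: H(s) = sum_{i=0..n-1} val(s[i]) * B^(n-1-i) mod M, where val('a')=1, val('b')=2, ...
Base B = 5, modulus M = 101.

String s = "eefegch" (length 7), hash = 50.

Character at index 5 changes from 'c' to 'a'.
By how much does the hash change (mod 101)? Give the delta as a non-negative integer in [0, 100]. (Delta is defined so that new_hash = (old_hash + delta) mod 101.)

Delta formula: (val(new) - val(old)) * B^(n-1-k) mod M
  val('a') - val('c') = 1 - 3 = -2
  B^(n-1-k) = 5^1 mod 101 = 5
  Delta = -2 * 5 mod 101 = 91

Answer: 91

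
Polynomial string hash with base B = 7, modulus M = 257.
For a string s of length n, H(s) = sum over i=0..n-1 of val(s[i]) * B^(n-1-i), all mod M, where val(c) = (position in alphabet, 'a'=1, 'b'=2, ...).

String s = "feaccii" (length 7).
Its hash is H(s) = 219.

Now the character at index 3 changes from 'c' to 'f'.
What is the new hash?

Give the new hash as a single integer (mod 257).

val('c') = 3, val('f') = 6
Position k = 3, exponent = n-1-k = 3
B^3 mod M = 7^3 mod 257 = 86
Delta = (6 - 3) * 86 mod 257 = 1
New hash = (219 + 1) mod 257 = 220

Answer: 220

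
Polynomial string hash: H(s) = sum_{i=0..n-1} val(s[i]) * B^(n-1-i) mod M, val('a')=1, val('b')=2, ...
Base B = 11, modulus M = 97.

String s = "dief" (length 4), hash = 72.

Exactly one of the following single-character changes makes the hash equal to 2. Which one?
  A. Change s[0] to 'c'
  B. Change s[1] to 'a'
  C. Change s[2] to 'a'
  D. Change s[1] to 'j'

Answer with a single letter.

Answer: A

Derivation:
Option A: s[0]='d'->'c', delta=(3-4)*11^3 mod 97 = 27, hash=72+27 mod 97 = 2 <-- target
Option B: s[1]='i'->'a', delta=(1-9)*11^2 mod 97 = 2, hash=72+2 mod 97 = 74
Option C: s[2]='e'->'a', delta=(1-5)*11^1 mod 97 = 53, hash=72+53 mod 97 = 28
Option D: s[1]='i'->'j', delta=(10-9)*11^2 mod 97 = 24, hash=72+24 mod 97 = 96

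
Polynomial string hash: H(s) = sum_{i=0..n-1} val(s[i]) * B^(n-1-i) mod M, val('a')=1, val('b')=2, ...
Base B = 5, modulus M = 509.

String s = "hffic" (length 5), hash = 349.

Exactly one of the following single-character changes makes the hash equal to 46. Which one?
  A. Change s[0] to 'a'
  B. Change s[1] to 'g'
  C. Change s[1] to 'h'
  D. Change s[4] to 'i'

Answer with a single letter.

Answer: A

Derivation:
Option A: s[0]='h'->'a', delta=(1-8)*5^4 mod 509 = 206, hash=349+206 mod 509 = 46 <-- target
Option B: s[1]='f'->'g', delta=(7-6)*5^3 mod 509 = 125, hash=349+125 mod 509 = 474
Option C: s[1]='f'->'h', delta=(8-6)*5^3 mod 509 = 250, hash=349+250 mod 509 = 90
Option D: s[4]='c'->'i', delta=(9-3)*5^0 mod 509 = 6, hash=349+6 mod 509 = 355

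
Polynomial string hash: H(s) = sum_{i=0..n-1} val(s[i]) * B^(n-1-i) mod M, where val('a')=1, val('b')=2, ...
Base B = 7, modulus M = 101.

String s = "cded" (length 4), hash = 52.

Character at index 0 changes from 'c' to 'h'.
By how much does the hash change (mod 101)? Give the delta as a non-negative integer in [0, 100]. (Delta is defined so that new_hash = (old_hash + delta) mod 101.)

Answer: 99

Derivation:
Delta formula: (val(new) - val(old)) * B^(n-1-k) mod M
  val('h') - val('c') = 8 - 3 = 5
  B^(n-1-k) = 7^3 mod 101 = 40
  Delta = 5 * 40 mod 101 = 99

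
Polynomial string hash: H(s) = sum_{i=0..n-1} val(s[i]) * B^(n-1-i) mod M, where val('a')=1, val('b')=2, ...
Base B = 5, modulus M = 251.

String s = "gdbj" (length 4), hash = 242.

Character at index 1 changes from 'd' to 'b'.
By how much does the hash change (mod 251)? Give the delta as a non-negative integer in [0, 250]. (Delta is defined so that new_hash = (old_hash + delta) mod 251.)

Answer: 201

Derivation:
Delta formula: (val(new) - val(old)) * B^(n-1-k) mod M
  val('b') - val('d') = 2 - 4 = -2
  B^(n-1-k) = 5^2 mod 251 = 25
  Delta = -2 * 25 mod 251 = 201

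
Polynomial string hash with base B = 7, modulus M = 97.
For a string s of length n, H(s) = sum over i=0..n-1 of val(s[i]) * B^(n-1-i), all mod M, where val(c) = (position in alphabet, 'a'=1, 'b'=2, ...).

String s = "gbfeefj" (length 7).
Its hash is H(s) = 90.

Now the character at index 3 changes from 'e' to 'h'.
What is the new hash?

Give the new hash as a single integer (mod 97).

val('e') = 5, val('h') = 8
Position k = 3, exponent = n-1-k = 3
B^3 mod M = 7^3 mod 97 = 52
Delta = (8 - 5) * 52 mod 97 = 59
New hash = (90 + 59) mod 97 = 52

Answer: 52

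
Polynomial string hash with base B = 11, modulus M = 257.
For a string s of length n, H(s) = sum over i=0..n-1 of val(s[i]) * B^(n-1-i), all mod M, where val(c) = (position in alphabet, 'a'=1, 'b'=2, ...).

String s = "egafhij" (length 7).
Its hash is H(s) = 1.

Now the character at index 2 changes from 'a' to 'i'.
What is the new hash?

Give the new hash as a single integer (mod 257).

val('a') = 1, val('i') = 9
Position k = 2, exponent = n-1-k = 4
B^4 mod M = 11^4 mod 257 = 249
Delta = (9 - 1) * 249 mod 257 = 193
New hash = (1 + 193) mod 257 = 194

Answer: 194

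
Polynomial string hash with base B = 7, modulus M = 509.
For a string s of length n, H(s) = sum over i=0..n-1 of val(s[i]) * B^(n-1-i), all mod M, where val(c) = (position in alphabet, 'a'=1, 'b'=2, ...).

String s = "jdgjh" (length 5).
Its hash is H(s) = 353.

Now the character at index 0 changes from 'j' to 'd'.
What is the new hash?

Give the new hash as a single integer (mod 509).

val('j') = 10, val('d') = 4
Position k = 0, exponent = n-1-k = 4
B^4 mod M = 7^4 mod 509 = 365
Delta = (4 - 10) * 365 mod 509 = 355
New hash = (353 + 355) mod 509 = 199

Answer: 199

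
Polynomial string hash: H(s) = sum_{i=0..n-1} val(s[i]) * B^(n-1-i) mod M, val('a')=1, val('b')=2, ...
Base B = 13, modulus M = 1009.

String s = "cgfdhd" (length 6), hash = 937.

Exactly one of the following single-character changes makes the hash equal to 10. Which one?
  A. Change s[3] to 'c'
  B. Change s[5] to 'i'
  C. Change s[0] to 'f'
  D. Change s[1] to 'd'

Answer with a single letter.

Option A: s[3]='d'->'c', delta=(3-4)*13^2 mod 1009 = 840, hash=937+840 mod 1009 = 768
Option B: s[5]='d'->'i', delta=(9-4)*13^0 mod 1009 = 5, hash=937+5 mod 1009 = 942
Option C: s[0]='c'->'f', delta=(6-3)*13^5 mod 1009 = 952, hash=937+952 mod 1009 = 880
Option D: s[1]='g'->'d', delta=(4-7)*13^4 mod 1009 = 82, hash=937+82 mod 1009 = 10 <-- target

Answer: D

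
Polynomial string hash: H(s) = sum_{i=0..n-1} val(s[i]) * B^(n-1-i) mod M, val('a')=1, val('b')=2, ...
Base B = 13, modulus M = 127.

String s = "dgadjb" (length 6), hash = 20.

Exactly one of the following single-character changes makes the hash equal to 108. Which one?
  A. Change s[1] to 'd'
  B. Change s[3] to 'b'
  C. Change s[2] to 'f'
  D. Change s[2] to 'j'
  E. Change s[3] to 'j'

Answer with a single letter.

Option A: s[1]='g'->'d', delta=(4-7)*13^4 mod 127 = 42, hash=20+42 mod 127 = 62
Option B: s[3]='d'->'b', delta=(2-4)*13^2 mod 127 = 43, hash=20+43 mod 127 = 63
Option C: s[2]='a'->'f', delta=(6-1)*13^3 mod 127 = 63, hash=20+63 mod 127 = 83
Option D: s[2]='a'->'j', delta=(10-1)*13^3 mod 127 = 88, hash=20+88 mod 127 = 108 <-- target
Option E: s[3]='d'->'j', delta=(10-4)*13^2 mod 127 = 125, hash=20+125 mod 127 = 18

Answer: D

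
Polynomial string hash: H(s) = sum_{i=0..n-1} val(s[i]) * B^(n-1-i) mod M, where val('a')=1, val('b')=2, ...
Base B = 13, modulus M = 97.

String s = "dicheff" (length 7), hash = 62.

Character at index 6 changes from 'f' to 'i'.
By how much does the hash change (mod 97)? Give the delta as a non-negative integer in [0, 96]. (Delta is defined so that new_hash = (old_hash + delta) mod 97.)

Answer: 3

Derivation:
Delta formula: (val(new) - val(old)) * B^(n-1-k) mod M
  val('i') - val('f') = 9 - 6 = 3
  B^(n-1-k) = 13^0 mod 97 = 1
  Delta = 3 * 1 mod 97 = 3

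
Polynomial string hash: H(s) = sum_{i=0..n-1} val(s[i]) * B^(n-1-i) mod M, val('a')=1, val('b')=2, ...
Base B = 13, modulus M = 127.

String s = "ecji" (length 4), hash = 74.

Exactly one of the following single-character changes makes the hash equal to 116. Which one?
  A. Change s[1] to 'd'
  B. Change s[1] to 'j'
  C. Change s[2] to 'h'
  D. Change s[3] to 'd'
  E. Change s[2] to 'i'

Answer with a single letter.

Option A: s[1]='c'->'d', delta=(4-3)*13^2 mod 127 = 42, hash=74+42 mod 127 = 116 <-- target
Option B: s[1]='c'->'j', delta=(10-3)*13^2 mod 127 = 40, hash=74+40 mod 127 = 114
Option C: s[2]='j'->'h', delta=(8-10)*13^1 mod 127 = 101, hash=74+101 mod 127 = 48
Option D: s[3]='i'->'d', delta=(4-9)*13^0 mod 127 = 122, hash=74+122 mod 127 = 69
Option E: s[2]='j'->'i', delta=(9-10)*13^1 mod 127 = 114, hash=74+114 mod 127 = 61

Answer: A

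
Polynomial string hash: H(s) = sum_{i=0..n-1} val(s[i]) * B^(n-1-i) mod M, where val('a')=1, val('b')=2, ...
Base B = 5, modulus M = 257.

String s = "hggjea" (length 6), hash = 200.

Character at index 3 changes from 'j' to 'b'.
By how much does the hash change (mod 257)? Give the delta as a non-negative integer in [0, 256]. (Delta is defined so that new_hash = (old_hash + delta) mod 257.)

Answer: 57

Derivation:
Delta formula: (val(new) - val(old)) * B^(n-1-k) mod M
  val('b') - val('j') = 2 - 10 = -8
  B^(n-1-k) = 5^2 mod 257 = 25
  Delta = -8 * 25 mod 257 = 57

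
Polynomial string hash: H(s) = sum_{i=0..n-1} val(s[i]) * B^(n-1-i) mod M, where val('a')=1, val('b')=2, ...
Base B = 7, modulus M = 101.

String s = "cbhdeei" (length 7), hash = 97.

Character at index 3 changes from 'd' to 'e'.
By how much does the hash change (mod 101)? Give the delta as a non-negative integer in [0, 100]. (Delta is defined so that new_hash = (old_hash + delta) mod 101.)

Delta formula: (val(new) - val(old)) * B^(n-1-k) mod M
  val('e') - val('d') = 5 - 4 = 1
  B^(n-1-k) = 7^3 mod 101 = 40
  Delta = 1 * 40 mod 101 = 40

Answer: 40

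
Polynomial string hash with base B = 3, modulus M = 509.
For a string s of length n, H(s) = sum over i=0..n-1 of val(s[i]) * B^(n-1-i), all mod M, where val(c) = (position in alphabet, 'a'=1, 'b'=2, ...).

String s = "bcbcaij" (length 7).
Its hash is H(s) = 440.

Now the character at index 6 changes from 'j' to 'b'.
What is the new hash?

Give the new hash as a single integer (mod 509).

val('j') = 10, val('b') = 2
Position k = 6, exponent = n-1-k = 0
B^0 mod M = 3^0 mod 509 = 1
Delta = (2 - 10) * 1 mod 509 = 501
New hash = (440 + 501) mod 509 = 432

Answer: 432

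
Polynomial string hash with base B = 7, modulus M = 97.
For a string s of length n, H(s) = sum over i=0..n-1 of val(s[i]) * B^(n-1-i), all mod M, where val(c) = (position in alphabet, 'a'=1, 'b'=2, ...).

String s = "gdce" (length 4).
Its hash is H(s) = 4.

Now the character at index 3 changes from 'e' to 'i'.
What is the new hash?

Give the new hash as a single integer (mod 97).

val('e') = 5, val('i') = 9
Position k = 3, exponent = n-1-k = 0
B^0 mod M = 7^0 mod 97 = 1
Delta = (9 - 5) * 1 mod 97 = 4
New hash = (4 + 4) mod 97 = 8

Answer: 8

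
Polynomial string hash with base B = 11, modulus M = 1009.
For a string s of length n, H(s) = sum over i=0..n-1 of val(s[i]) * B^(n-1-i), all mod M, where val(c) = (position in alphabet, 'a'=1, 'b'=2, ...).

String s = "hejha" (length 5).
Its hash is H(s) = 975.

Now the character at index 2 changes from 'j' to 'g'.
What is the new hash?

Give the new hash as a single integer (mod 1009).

Answer: 612

Derivation:
val('j') = 10, val('g') = 7
Position k = 2, exponent = n-1-k = 2
B^2 mod M = 11^2 mod 1009 = 121
Delta = (7 - 10) * 121 mod 1009 = 646
New hash = (975 + 646) mod 1009 = 612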